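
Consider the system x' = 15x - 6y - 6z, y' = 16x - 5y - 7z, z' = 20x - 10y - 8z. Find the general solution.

Coefficient matrix A = [[15, -6, -6], [16, -5, -7], [20, -10, -8]].
det(A - λI) = 0 gives eigenvalues λ = 3, 2, -3.
For λ=3: eigenvector (1,2,0).
For λ=2: eigenvector (0,1,-1).
For λ=-3: eigenvector (1,1,2).
General solution: c_1e^(3t)(1,2,0) + c_2e^(2t)(0,1,-1) + c_3e^(-3t)(1,1,2).

x(t) = c_1e^(3t) + c_3e^(-3t), y(t) = 2c_1e^(3t) + c_2e^(2t) + c_3e^(-3t), z(t) = -c_2e^(2t) + 2c_3e^(-3t)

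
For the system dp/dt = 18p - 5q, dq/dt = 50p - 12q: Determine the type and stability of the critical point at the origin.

A = [[18,-5],[50,-12]]; det(A-λI) = λ^2 - 6λ + 34.
λ = 3 ± 5i: positive real part.

unstable spiral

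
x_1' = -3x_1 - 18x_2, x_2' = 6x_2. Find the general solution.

x_1(t) = K_1e^(-3t) - 2K_2e^(6t), x_2(t) = K_2e^(6t)

Coefficient matrix A = [[-3, -18], [0, 6]].
Characteristic polynomial det(A - λI) = λ^2 - 3λ - 18 = 0.
Eigenvalues λ = -3, 6.
For λ=-3: (A-λI) row 1 is [0, -18], so an eigenvector is (1, 0).
For λ=6: (A-λI) row 1 is [-9, -18], so an eigenvector is (-2, 1).
General solution: K_1e^(-3t)(1,0) + K_2e^(6t)(-2,1).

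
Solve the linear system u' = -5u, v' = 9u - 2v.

Coefficient matrix A = [[-5, 0], [9, -2]].
Characteristic polynomial det(A - λI) = λ^2 + 7λ + 10 = 0.
Eigenvalues λ = -2, -5.
For λ=-2: (A-λI) row 1 is [-3, 0], so an eigenvector is (0, 1).
For λ=-5: (A-λI) row 2 is [9, 3], so an eigenvector is (-1, 3).
General solution: C_1e^(-2t)(0,1) + C_2e^(-5t)(-1,3).

u(t) = -C_2e^(-5t), v(t) = C_1e^(-2t) + 3C_2e^(-5t)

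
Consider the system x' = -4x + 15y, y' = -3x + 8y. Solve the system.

Coefficient matrix A = [[-4, 15], [-3, 8]].
Characteristic polynomial det(A - λI) = λ^2 - 4λ + 13 = 0.
Eigenvalues λ = 2 ± 3i (complex conjugate pair).
For λ=2+3i: an eigenvector is (1,0) - i(-2,-1) = (1 + 2i, 0 + i).
A real fundamental pair from Re and Im of e^((2+3i)t)v: X_1 = e^(2t)(cos(3t)·(1,0) + sin(3t)·(-2,-1)), X_2 = e^(2t)(sin(3t)·(1,0) - cos(3t)·(-2,-1)).
General solution: K_1X_1 + K_2X_2.

x(t) = -2K_1e^(2t)sin(3t) + K_1e^(2t)cos(3t) + K_2e^(2t)sin(3t) + 2K_2e^(2t)cos(3t), y(t) = -K_1e^(2t)sin(3t) + K_2e^(2t)cos(3t)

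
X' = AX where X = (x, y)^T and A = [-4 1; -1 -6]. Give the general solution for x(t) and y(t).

Coefficient matrix A = [[-4, 1], [-1, -6]].
Characteristic polynomial det(A - λI) = λ^2 + 10λ + 25 = 0.
Single eigenvalue λ = -5 with algebraic multiplicity 2.
Eigenvector v = (-1,1); generalized eigenvector w with (A-λI)w=v is (-2,1).
General solution: e^(-5t)[C_1·v + C_2·(t·v + w)].

x(t) = -C_1e^(-5t) - C_2te^(-5t) - 2C_2e^(-5t), y(t) = C_1e^(-5t) + C_2te^(-5t) + C_2e^(-5t)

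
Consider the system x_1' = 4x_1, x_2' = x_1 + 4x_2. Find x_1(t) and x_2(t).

x_1(t) = -C_2e^(4t), x_2(t) = -C_1e^(4t) - C_2te^(4t) + C_2e^(4t)

Coefficient matrix A = [[4, 0], [1, 4]].
Characteristic polynomial det(A - λI) = λ^2 - 8λ + 16 = 0.
Single eigenvalue λ = 4 with algebraic multiplicity 2.
Eigenvector v = (0,-1); generalized eigenvector w with (A-λI)w=v is (-1,1).
General solution: e^(4t)[C_1·v + C_2·(t·v + w)].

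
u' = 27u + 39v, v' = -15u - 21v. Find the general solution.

u(t) = 2K_1e^(3t)sin(3t) - 3K_1e^(3t)cos(3t) - 3K_2e^(3t)sin(3t) - 2K_2e^(3t)cos(3t), v(t) = -K_1e^(3t)sin(3t) + 2K_1e^(3t)cos(3t) + 2K_2e^(3t)sin(3t) + K_2e^(3t)cos(3t)

Coefficient matrix A = [[27, 39], [-15, -21]].
Characteristic polynomial det(A - λI) = λ^2 - 6λ + 18 = 0.
Eigenvalues λ = 3 ± 3i (complex conjugate pair).
For λ=3+3i: an eigenvector is (-3,2) - i(2,-1) = (-3 - 2i, 2 + i).
A real fundamental pair from Re and Im of e^((3+3i)t)v: X_1 = e^(3t)(cos(3t)·(-3,2) + sin(3t)·(2,-1)), X_2 = e^(3t)(sin(3t)·(-3,2) - cos(3t)·(2,-1)).
General solution: K_1X_1 + K_2X_2.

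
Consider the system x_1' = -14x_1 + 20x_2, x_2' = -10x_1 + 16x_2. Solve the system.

x_1(t) = 2C_1e^(-4t) - C_2e^(6t), x_2(t) = C_1e^(-4t) - C_2e^(6t)

Coefficient matrix A = [[-14, 20], [-10, 16]].
Characteristic polynomial det(A - λI) = λ^2 - 2λ - 24 = 0.
Eigenvalues λ = -4, 6.
For λ=-4: (A-λI) row 1 is [-10, 20], so an eigenvector is (2, 1).
For λ=6: (A-λI) row 1 is [-20, 20], so an eigenvector is (-1, -1).
General solution: C_1e^(-4t)(2,1) + C_2e^(6t)(-1,-1).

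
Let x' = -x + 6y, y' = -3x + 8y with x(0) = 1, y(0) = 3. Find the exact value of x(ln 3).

1179

A = [[-1,6],[-3,8]]; eigenvalues λ = 2, 5.
Eigenvectors: (2,1) for λ=2, (-1,-1) for λ=5.
From the initial condition, c_1 = -2, c_2 = -5.
x(ln 3) = (-2)(3^2)(2) + (-5)(3^5)(-1) = 1179.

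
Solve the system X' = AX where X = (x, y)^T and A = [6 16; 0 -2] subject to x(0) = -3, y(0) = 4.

Coefficient matrix A = [[6, 16], [0, -2]].
Characteristic polynomial det(A - λI) = λ^2 - 4λ - 12 = 0.
Eigenvalues λ = -2, 6.
For λ=-2: (A-λI) row 1 is [8, 16], so an eigenvector is (-2, 1).
For λ=6: (A-λI) row 1 is [0, 16], so an eigenvector is (1, 0).
General solution: c_1e^(-2t)(-2,1) + c_2e^(6t)(1,0).
Applying x(0)=-3, y(0)=4 gives c_1=4, c_2=5.

x(t) = 5e^(6t) - 8e^(-2t), y(t) = 4e^(-2t)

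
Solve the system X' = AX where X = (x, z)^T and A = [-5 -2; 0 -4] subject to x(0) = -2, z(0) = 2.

Coefficient matrix A = [[-5, -2], [0, -4]].
Characteristic polynomial det(A - λI) = λ^2 + 9λ + 20 = 0.
Eigenvalues λ = -4, -5.
For λ=-4: (A-λI) row 1 is [-1, -2], so an eigenvector is (-2, 1).
For λ=-5: (A-λI) row 1 is [0, -2], so an eigenvector is (1, 0).
General solution: c_1e^(-4t)(-2,1) + c_2e^(-5t)(1,0).
Applying x(0)=-2, z(0)=2 gives c_1=2, c_2=2.

x(t) = -4e^(-4t) + 2e^(-5t), z(t) = 2e^(-4t)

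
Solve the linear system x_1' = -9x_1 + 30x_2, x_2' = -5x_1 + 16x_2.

x_1(t) = -2K_1e^(6t) - 3K_2e^(t), x_2(t) = -K_1e^(6t) - K_2e^(t)

Coefficient matrix A = [[-9, 30], [-5, 16]].
Characteristic polynomial det(A - λI) = λ^2 - 7λ + 6 = 0.
Eigenvalues λ = 6, 1.
For λ=6: (A-λI) row 1 is [-15, 30], so an eigenvector is (-2, -1).
For λ=1: (A-λI) row 1 is [-10, 30], so an eigenvector is (-3, -1).
General solution: K_1e^(6t)(-2,-1) + K_2e^(t)(-3,-1).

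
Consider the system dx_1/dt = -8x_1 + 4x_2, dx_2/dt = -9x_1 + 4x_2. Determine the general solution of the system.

x_1(t) = 2c_1e^(-2t) + 2c_2te^(-2t) + c_2e^(-2t), x_2(t) = 3c_1e^(-2t) + 3c_2te^(-2t) + 2c_2e^(-2t)

Coefficient matrix A = [[-8, 4], [-9, 4]].
Characteristic polynomial det(A - λI) = λ^2 + 4λ + 4 = 0.
Single eigenvalue λ = -2 with algebraic multiplicity 2.
Eigenvector v = (2,3); generalized eigenvector w with (A-λI)w=v is (1,2).
General solution: e^(-2t)[c_1·v + c_2·(t·v + w)].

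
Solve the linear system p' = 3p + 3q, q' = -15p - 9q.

Coefficient matrix A = [[3, 3], [-15, -9]].
Characteristic polynomial det(A - λI) = λ^2 + 6λ + 18 = 0.
Eigenvalues λ = -3 ± 3i (complex conjugate pair).
For λ=-3+3i: an eigenvector is (1,-2) - i(0,-1) = (1, -2 + i).
A real fundamental pair from Re and Im of e^((-3+3i)t)v: X_1 = e^(-3t)(cos(3t)·(1,-2) + sin(3t)·(0,-1)), X_2 = e^(-3t)(sin(3t)·(1,-2) - cos(3t)·(0,-1)).
General solution: c_1X_1 + c_2X_2.

p(t) = c_1e^(-3t)cos(3t) + c_2e^(-3t)sin(3t), q(t) = -c_1e^(-3t)sin(3t) - 2c_1e^(-3t)cos(3t) - 2c_2e^(-3t)sin(3t) + c_2e^(-3t)cos(3t)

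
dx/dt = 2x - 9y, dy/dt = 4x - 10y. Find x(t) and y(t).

Coefficient matrix A = [[2, -9], [4, -10]].
Characteristic polynomial det(A - λI) = λ^2 + 8λ + 16 = 0.
Single eigenvalue λ = -4 with algebraic multiplicity 2.
Eigenvector v = (3,2); generalized eigenvector w with (A-λI)w=v is (2,1).
General solution: e^(-4t)[c_1·v + c_2·(t·v + w)].

x(t) = 3c_1e^(-4t) + 3c_2te^(-4t) + 2c_2e^(-4t), y(t) = 2c_1e^(-4t) + 2c_2te^(-4t) + c_2e^(-4t)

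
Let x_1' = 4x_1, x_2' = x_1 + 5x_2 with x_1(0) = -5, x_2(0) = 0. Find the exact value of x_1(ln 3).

A = [[4,0],[1,5]]; eigenvalues λ = 4, 5.
Eigenvectors: (-1,1) for λ=4, (0,1) for λ=5.
From the initial condition, c_1 = 5, c_2 = -5.
x_1(ln 3) = (5)(3^4)(-1) + (-5)(3^5)(0) = -405.

-405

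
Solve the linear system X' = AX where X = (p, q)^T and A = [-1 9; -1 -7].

Coefficient matrix A = [[-1, 9], [-1, -7]].
Characteristic polynomial det(A - λI) = λ^2 + 8λ + 16 = 0.
Single eigenvalue λ = -4 with algebraic multiplicity 2.
Eigenvector v = (-3,1); generalized eigenvector w with (A-λI)w=v is (-1,0).
General solution: e^(-4t)[c_1·v + c_2·(t·v + w)].

p(t) = -3c_1e^(-4t) - 3c_2te^(-4t) - c_2e^(-4t), q(t) = c_1e^(-4t) + c_2te^(-4t)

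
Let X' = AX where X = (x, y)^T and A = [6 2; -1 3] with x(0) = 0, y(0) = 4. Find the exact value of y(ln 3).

-324

A = [[6,2],[-1,3]]; eigenvalues λ = 4, 5.
Eigenvectors: (1,-1) for λ=4, (-2,1) for λ=5.
From the initial condition, c_1 = -8, c_2 = -4.
y(ln 3) = (-8)(3^4)(-1) + (-4)(3^5)(1) = -324.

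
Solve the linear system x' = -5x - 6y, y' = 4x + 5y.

x(t) = -3C_1e^(-t) - C_2e^(t), y(t) = 2C_1e^(-t) + C_2e^(t)

Coefficient matrix A = [[-5, -6], [4, 5]].
Characteristic polynomial det(A - λI) = λ^2 - 1 = 0.
Eigenvalues λ = -1, 1.
For λ=-1: (A-λI) row 1 is [-4, -6], so an eigenvector is (-3, 2).
For λ=1: (A-λI) row 1 is [-6, -6], so an eigenvector is (-1, 1).
General solution: C_1e^(-t)(-3,2) + C_2e^(t)(-1,1).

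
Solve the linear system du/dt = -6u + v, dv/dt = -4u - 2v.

u(t) = K_1e^(-4t) + K_2te^(-4t) + K_2e^(-4t), v(t) = 2K_1e^(-4t) + 2K_2te^(-4t) + 3K_2e^(-4t)

Coefficient matrix A = [[-6, 1], [-4, -2]].
Characteristic polynomial det(A - λI) = λ^2 + 8λ + 16 = 0.
Single eigenvalue λ = -4 with algebraic multiplicity 2.
Eigenvector v = (1,2); generalized eigenvector w with (A-λI)w=v is (1,3).
General solution: e^(-4t)[K_1·v + K_2·(t·v + w)].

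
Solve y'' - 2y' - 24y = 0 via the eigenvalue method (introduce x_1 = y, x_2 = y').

Let x_1 = y, x_2 = y'. Then x_1' = x_2 and x_2' = 24x_1 + 2x_2.
A = [[0,1],[24,2]]; det(A-λI) = λ^2 - 2λ - 24.
Eigenvalues λ = -4, 6 with eigenvectors (1,-4), (1,6).

y(t) = c_1e^(-4t) + c_2e^(6t)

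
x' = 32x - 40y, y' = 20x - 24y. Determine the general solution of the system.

x(t) = -3K_1e^(4t)sin(4t) + K_1e^(4t)cos(4t) + K_2e^(4t)sin(4t) + 3K_2e^(4t)cos(4t), y(t) = -2K_1e^(4t)sin(4t) + K_1e^(4t)cos(4t) + K_2e^(4t)sin(4t) + 2K_2e^(4t)cos(4t)

Coefficient matrix A = [[32, -40], [20, -24]].
Characteristic polynomial det(A - λI) = λ^2 - 8λ + 32 = 0.
Eigenvalues λ = 4 ± 4i (complex conjugate pair).
For λ=4+4i: an eigenvector is (1,1) - i(-3,-2) = (1 + 3i, 1 + 2i).
A real fundamental pair from Re and Im of e^((4+4i)t)v: X_1 = e^(4t)(cos(4t)·(1,1) + sin(4t)·(-3,-2)), X_2 = e^(4t)(sin(4t)·(1,1) - cos(4t)·(-3,-2)).
General solution: K_1X_1 + K_2X_2.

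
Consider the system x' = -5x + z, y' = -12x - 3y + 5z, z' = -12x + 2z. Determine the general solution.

x(t) = C_1e^(-t) + C_3e^(-2t), y(t) = 4C_1e^(-t) + C_2e^(-3t) + 3C_3e^(-2t), z(t) = 4C_1e^(-t) + 3C_3e^(-2t)

Coefficient matrix A = [[-5, 0, 1], [-12, -3, 5], [-12, 0, 2]].
det(A - λI) = 0 gives eigenvalues λ = -1, -3, -2.
For λ=-1: eigenvector (1,4,4).
For λ=-3: eigenvector (0,1,0).
For λ=-2: eigenvector (1,3,3).
General solution: C_1e^(-t)(1,4,4) + C_2e^(-3t)(0,1,0) + C_3e^(-2t)(1,3,3).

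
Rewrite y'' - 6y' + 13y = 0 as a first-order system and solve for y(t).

Let x_1 = y, x_2 = y'. Then x_1' = x_2 and x_2' = -13x_1 + 6x_2.
A = [[0,1],[-13,6]]; det(A-λI) = λ^2 - 6λ + 13.
Eigenvalues λ = 3 ± 2i.

y(t) = K_1e^(3t)cos(2t) + K_2e^(3t)sin(2t)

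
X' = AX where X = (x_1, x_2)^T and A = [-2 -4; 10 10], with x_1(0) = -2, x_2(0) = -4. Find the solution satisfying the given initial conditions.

Coefficient matrix A = [[-2, -4], [10, 10]].
Characteristic polynomial det(A - λI) = λ^2 - 8λ + 20 = 0.
Eigenvalues λ = 4 ± 2i (complex conjugate pair).
For λ=4+2i: an eigenvector is (1,-2) - i(1,-1) = (1 - i, -2 + i).
A real fundamental pair from Re and Im of e^((4+2i)t)v: X_1 = e^(4t)(cos(2t)·(1,-2) + sin(2t)·(1,-1)), X_2 = e^(4t)(sin(2t)·(1,-2) - cos(2t)·(1,-1)).
General solution: c_1X_1 + c_2X_2.
Applying x_1(0)=-2, x_2(0)=-4 gives c_1=6, c_2=8.

x_1(t) = 14e^(4t)sin(2t) - 2e^(4t)cos(2t), x_2(t) = -22e^(4t)sin(2t) - 4e^(4t)cos(2t)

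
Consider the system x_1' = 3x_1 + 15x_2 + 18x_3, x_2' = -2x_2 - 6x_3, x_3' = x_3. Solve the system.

Coefficient matrix A = [[3, 15, 18], [0, -2, -6], [0, 0, 1]].
det(A - λI) = 0 gives eigenvalues λ = 3, -2, 1.
For λ=3: eigenvector (1,0,0).
For λ=-2: eigenvector (-3,1,0).
For λ=1: eigenvector (6,-2,1).
General solution: C_1e^(3t)(1,0,0) + C_2e^(-2t)(-3,1,0) + C_3e^(t)(6,-2,1).

x_1(t) = C_1e^(3t) - 3C_2e^(-2t) + 6C_3e^(t), x_2(t) = C_2e^(-2t) - 2C_3e^(t), x_3(t) = C_3e^(t)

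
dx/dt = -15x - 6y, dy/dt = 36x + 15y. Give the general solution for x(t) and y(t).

x(t) = -C_1e^(3t) + C_2e^(-3t), y(t) = 3C_1e^(3t) - 2C_2e^(-3t)

Coefficient matrix A = [[-15, -6], [36, 15]].
Characteristic polynomial det(A - λI) = λ^2 - 9 = 0.
Eigenvalues λ = 3, -3.
For λ=3: (A-λI) row 1 is [-18, -6], so an eigenvector is (-1, 3).
For λ=-3: (A-λI) row 1 is [-12, -6], so an eigenvector is (1, -2).
General solution: C_1e^(3t)(-1,3) + C_2e^(-3t)(1,-2).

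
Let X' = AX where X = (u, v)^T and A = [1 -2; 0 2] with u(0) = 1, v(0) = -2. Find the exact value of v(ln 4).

-32

A = [[1,-2],[0,2]]; eigenvalues λ = 1, 2.
Eigenvectors: (1,0) for λ=1, (2,-1) for λ=2.
From the initial condition, c_1 = -3, c_2 = 2.
v(ln 4) = (-3)(4^1)(0) + (2)(4^2)(-1) = -32.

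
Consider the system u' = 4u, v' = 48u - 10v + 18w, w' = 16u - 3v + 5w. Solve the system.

u(t) = K_3e^(4t), v(t) = 2K_1e^(-t) + 3K_2e^(-4t) + 6K_3e^(4t), w(t) = K_1e^(-t) + K_2e^(-4t) + 2K_3e^(4t)

Coefficient matrix A = [[4, 0, 0], [48, -10, 18], [16, -3, 5]].
det(A - λI) = 0 gives eigenvalues λ = -1, -4, 4.
For λ=-1: eigenvector (0,2,1).
For λ=-4: eigenvector (0,3,1).
For λ=4: eigenvector (1,6,2).
General solution: K_1e^(-t)(0,2,1) + K_2e^(-4t)(0,3,1) + K_3e^(4t)(1,6,2).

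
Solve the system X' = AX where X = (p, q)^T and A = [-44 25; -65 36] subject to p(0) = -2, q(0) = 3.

p(t) = 31e^(-4t)sin(5t) - 2e^(-4t)cos(5t), q(t) = 50e^(-4t)sin(5t) + 3e^(-4t)cos(5t)

Coefficient matrix A = [[-44, 25], [-65, 36]].
Characteristic polynomial det(A - λI) = λ^2 + 8λ + 41 = 0.
Eigenvalues λ = -4 ± 5i (complex conjugate pair).
For λ=-4+5i: an eigenvector is (-2,-3) - i(1,2) = (-2 - i, -3 - 2i).
A real fundamental pair from Re and Im of e^((-4+5i)t)v: X_1 = e^(-4t)(cos(5t)·(-2,-3) + sin(5t)·(1,2)), X_2 = e^(-4t)(sin(5t)·(-2,-3) - cos(5t)·(1,2)).
General solution: C_1X_1 + C_2X_2.
Applying p(0)=-2, q(0)=3 gives C_1=7, C_2=-12.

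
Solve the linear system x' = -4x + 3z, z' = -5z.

Coefficient matrix A = [[-4, 3], [0, -5]].
Characteristic polynomial det(A - λI) = λ^2 + 9λ + 20 = 0.
Eigenvalues λ = -5, -4.
For λ=-5: (A-λI) row 1 is [1, 3], so an eigenvector is (3, -1).
For λ=-4: (A-λI) row 1 is [0, 3], so an eigenvector is (-1, 0).
General solution: C_1e^(-5t)(3,-1) + C_2e^(-4t)(-1,0).

x(t) = 3C_1e^(-5t) - C_2e^(-4t), z(t) = -C_1e^(-5t)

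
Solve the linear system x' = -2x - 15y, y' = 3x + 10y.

Coefficient matrix A = [[-2, -15], [3, 10]].
Characteristic polynomial det(A - λI) = λ^2 - 8λ + 25 = 0.
Eigenvalues λ = 4 ± 3i (complex conjugate pair).
For λ=4+3i: an eigenvector is (2,-1) - i(1,0) = (2 - i, -1).
A real fundamental pair from Re and Im of e^((4+3i)t)v: X_1 = e^(4t)(cos(3t)·(2,-1) + sin(3t)·(1,0)), X_2 = e^(4t)(sin(3t)·(2,-1) - cos(3t)·(1,0)).
General solution: c_1X_1 + c_2X_2.

x(t) = c_1e^(4t)sin(3t) + 2c_1e^(4t)cos(3t) + 2c_2e^(4t)sin(3t) - c_2e^(4t)cos(3t), y(t) = -c_1e^(4t)cos(3t) - c_2e^(4t)sin(3t)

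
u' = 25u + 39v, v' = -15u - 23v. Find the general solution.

u(t) = -2C_1e^(t)sin(3t) + 3C_1e^(t)cos(3t) + 3C_2e^(t)sin(3t) + 2C_2e^(t)cos(3t), v(t) = C_1e^(t)sin(3t) - 2C_1e^(t)cos(3t) - 2C_2e^(t)sin(3t) - C_2e^(t)cos(3t)

Coefficient matrix A = [[25, 39], [-15, -23]].
Characteristic polynomial det(A - λI) = λ^2 - 2λ + 10 = 0.
Eigenvalues λ = 1 ± 3i (complex conjugate pair).
For λ=1+3i: an eigenvector is (3,-2) - i(-2,1) = (3 + 2i, -2 - i).
A real fundamental pair from Re and Im of e^((1+3i)t)v: X_1 = e^(t)(cos(3t)·(3,-2) + sin(3t)·(-2,1)), X_2 = e^(t)(sin(3t)·(3,-2) - cos(3t)·(-2,1)).
General solution: C_1X_1 + C_2X_2.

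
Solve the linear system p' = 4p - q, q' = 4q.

p(t) = -K_1e^(4t) - K_2te^(4t) - 2K_2e^(4t), q(t) = K_2e^(4t)

Coefficient matrix A = [[4, -1], [0, 4]].
Characteristic polynomial det(A - λI) = λ^2 - 8λ + 16 = 0.
Single eigenvalue λ = 4 with algebraic multiplicity 2.
Eigenvector v = (-1,0); generalized eigenvector w with (A-λI)w=v is (-2,1).
General solution: e^(4t)[K_1·v + K_2·(t·v + w)].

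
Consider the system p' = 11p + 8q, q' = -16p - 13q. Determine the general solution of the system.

Coefficient matrix A = [[11, 8], [-16, -13]].
Characteristic polynomial det(A - λI) = λ^2 + 2λ - 15 = 0.
Eigenvalues λ = 3, -5.
For λ=3: (A-λI) row 1 is [8, 8], so an eigenvector is (-1, 1).
For λ=-5: (A-λI) row 1 is [16, 8], so an eigenvector is (-1, 2).
General solution: K_1e^(3t)(-1,1) + K_2e^(-5t)(-1,2).

p(t) = -K_1e^(3t) - K_2e^(-5t), q(t) = K_1e^(3t) + 2K_2e^(-5t)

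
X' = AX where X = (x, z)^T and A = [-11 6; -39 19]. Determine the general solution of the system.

x(t) = -K_1e^(4t)sin(3t) - K_1e^(4t)cos(3t) - K_2e^(4t)sin(3t) + K_2e^(4t)cos(3t), z(t) = -2K_1e^(4t)sin(3t) - 3K_1e^(4t)cos(3t) - 3K_2e^(4t)sin(3t) + 2K_2e^(4t)cos(3t)

Coefficient matrix A = [[-11, 6], [-39, 19]].
Characteristic polynomial det(A - λI) = λ^2 - 8λ + 25 = 0.
Eigenvalues λ = 4 ± 3i (complex conjugate pair).
For λ=4+3i: an eigenvector is (-1,-3) - i(-1,-2) = (-1 + i, -3 + 2i).
A real fundamental pair from Re and Im of e^((4+3i)t)v: X_1 = e^(4t)(cos(3t)·(-1,-3) + sin(3t)·(-1,-2)), X_2 = e^(4t)(sin(3t)·(-1,-3) - cos(3t)·(-1,-2)).
General solution: K_1X_1 + K_2X_2.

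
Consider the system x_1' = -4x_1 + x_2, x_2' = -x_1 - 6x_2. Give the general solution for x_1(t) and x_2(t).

x_1(t) = C_1e^(-5t) + C_2te^(-5t) + C_2e^(-5t), x_2(t) = -C_1e^(-5t) - C_2te^(-5t)

Coefficient matrix A = [[-4, 1], [-1, -6]].
Characteristic polynomial det(A - λI) = λ^2 + 10λ + 25 = 0.
Single eigenvalue λ = -5 with algebraic multiplicity 2.
Eigenvector v = (1,-1); generalized eigenvector w with (A-λI)w=v is (1,0).
General solution: e^(-5t)[C_1·v + C_2·(t·v + w)].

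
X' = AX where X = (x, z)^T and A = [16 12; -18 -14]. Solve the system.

x(t) = -C_1e^(4t) + 2C_2e^(-2t), z(t) = C_1e^(4t) - 3C_2e^(-2t)

Coefficient matrix A = [[16, 12], [-18, -14]].
Characteristic polynomial det(A - λI) = λ^2 - 2λ - 8 = 0.
Eigenvalues λ = 4, -2.
For λ=4: (A-λI) row 1 is [12, 12], so an eigenvector is (-1, 1).
For λ=-2: (A-λI) row 1 is [18, 12], so an eigenvector is (2, -3).
General solution: C_1e^(4t)(-1,1) + C_2e^(-2t)(2,-3).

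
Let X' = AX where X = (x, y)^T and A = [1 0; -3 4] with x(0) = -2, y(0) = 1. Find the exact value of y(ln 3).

A = [[1,0],[-3,4]]; eigenvalues λ = 4, 1.
Eigenvectors: (0,-1) for λ=4, (1,1) for λ=1.
From the initial condition, c_1 = -3, c_2 = -2.
y(ln 3) = (-3)(3^4)(-1) + (-2)(3^1)(1) = 237.

237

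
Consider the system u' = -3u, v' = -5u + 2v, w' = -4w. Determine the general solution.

Coefficient matrix A = [[-3, 0, 0], [-5, 2, 0], [0, 0, -4]].
det(A - λI) = 0 gives eigenvalues λ = -3, 2, -4.
For λ=-3: eigenvector (1,1,0).
For λ=2: eigenvector (0,1,0).
For λ=-4: eigenvector (0,0,1).
General solution: K_1e^(-3t)(1,1,0) + K_2e^(2t)(0,1,0) + K_3e^(-4t)(0,0,1).

u(t) = K_1e^(-3t), v(t) = K_1e^(-3t) + K_2e^(2t), w(t) = K_3e^(-4t)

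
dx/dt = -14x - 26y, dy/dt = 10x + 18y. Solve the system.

x(t) = -2K_1e^(2t)sin(2t) - 3K_1e^(2t)cos(2t) - 3K_2e^(2t)sin(2t) + 2K_2e^(2t)cos(2t), y(t) = K_1e^(2t)sin(2t) + 2K_1e^(2t)cos(2t) + 2K_2e^(2t)sin(2t) - K_2e^(2t)cos(2t)

Coefficient matrix A = [[-14, -26], [10, 18]].
Characteristic polynomial det(A - λI) = λ^2 - 4λ + 8 = 0.
Eigenvalues λ = 2 ± 2i (complex conjugate pair).
For λ=2+2i: an eigenvector is (-3,2) - i(-2,1) = (-3 + 2i, 2 - i).
A real fundamental pair from Re and Im of e^((2+2i)t)v: X_1 = e^(2t)(cos(2t)·(-3,2) + sin(2t)·(-2,1)), X_2 = e^(2t)(sin(2t)·(-3,2) - cos(2t)·(-2,1)).
General solution: K_1X_1 + K_2X_2.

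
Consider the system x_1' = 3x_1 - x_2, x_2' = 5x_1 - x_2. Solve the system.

Coefficient matrix A = [[3, -1], [5, -1]].
Characteristic polynomial det(A - λI) = λ^2 - 2λ + 2 = 0.
Eigenvalues λ = 1 ± i (complex conjugate pair).
For λ=1+i: an eigenvector is (0,-1) - i(1,2) = (0 - i, -1 - 2i).
A real fundamental pair from Re and Im of e^((1+i)t)v: X_1 = e^(t)(cos(t)·(0,-1) + sin(t)·(1,2)), X_2 = e^(t)(sin(t)·(0,-1) - cos(t)·(1,2)).
General solution: K_1X_1 + K_2X_2.

x_1(t) = K_1e^(t)sin(t) - K_2e^(t)cos(t), x_2(t) = 2K_1e^(t)sin(t) - K_1e^(t)cos(t) - K_2e^(t)sin(t) - 2K_2e^(t)cos(t)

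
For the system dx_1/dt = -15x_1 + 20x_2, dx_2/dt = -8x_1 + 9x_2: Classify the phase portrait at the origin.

stable spiral

A = [[-15,20],[-8,9]]; det(A-λI) = λ^2 + 6λ + 25.
λ = -3 ± 4i: negative real part.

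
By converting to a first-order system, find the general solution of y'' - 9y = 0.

y(t) = K_1e^(3t) + K_2e^(-3t)

Let x_1 = y, x_2 = y'. Then x_1' = x_2 and x_2' = 9x_1.
A = [[0,1],[9,0]]; det(A-λI) = λ^2 - 9.
Eigenvalues λ = 3, -3 with eigenvectors (1,3), (1,-3).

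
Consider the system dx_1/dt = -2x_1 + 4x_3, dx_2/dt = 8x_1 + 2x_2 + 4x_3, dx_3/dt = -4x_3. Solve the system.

Coefficient matrix A = [[-2, 0, 4], [8, 2, 4], [0, 0, -4]].
det(A - λI) = 0 gives eigenvalues λ = -2, -4, 2.
For λ=-2: eigenvector (1,-2,0).
For λ=-4: eigenvector (-2,2,1).
For λ=2: eigenvector (0,1,0).
General solution: C_1e^(-2t)(1,-2,0) + C_2e^(-4t)(-2,2,1) + C_3e^(2t)(0,1,0).

x_1(t) = C_1e^(-2t) - 2C_2e^(-4t), x_2(t) = -2C_1e^(-2t) + 2C_2e^(-4t) + C_3e^(2t), x_3(t) = C_2e^(-4t)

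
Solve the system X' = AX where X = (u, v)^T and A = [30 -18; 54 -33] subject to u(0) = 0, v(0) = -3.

u(t) = 6e^(3t) - 6e^(-6t), v(t) = 9e^(3t) - 12e^(-6t)

Coefficient matrix A = [[30, -18], [54, -33]].
Characteristic polynomial det(A - λI) = λ^2 + 3λ - 18 = 0.
Eigenvalues λ = 3, -6.
For λ=3: (A-λI) row 1 is [27, -18], so an eigenvector is (-2, -3).
For λ=-6: (A-λI) row 1 is [36, -18], so an eigenvector is (-1, -2).
General solution: C_1e^(3t)(-2,-3) + C_2e^(-6t)(-1,-2).
Applying u(0)=0, v(0)=-3 gives C_1=-3, C_2=6.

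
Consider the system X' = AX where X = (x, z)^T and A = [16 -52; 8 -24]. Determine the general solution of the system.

x(t) = -3K_1e^(-4t)sin(4t) + 2K_1e^(-4t)cos(4t) + 2K_2e^(-4t)sin(4t) + 3K_2e^(-4t)cos(4t), z(t) = -K_1e^(-4t)sin(4t) + K_1e^(-4t)cos(4t) + K_2e^(-4t)sin(4t) + K_2e^(-4t)cos(4t)

Coefficient matrix A = [[16, -52], [8, -24]].
Characteristic polynomial det(A - λI) = λ^2 + 8λ + 32 = 0.
Eigenvalues λ = -4 ± 4i (complex conjugate pair).
For λ=-4+4i: an eigenvector is (2,1) - i(-3,-1) = (2 + 3i, 1 + i).
A real fundamental pair from Re and Im of e^((-4+4i)t)v: X_1 = e^(-4t)(cos(4t)·(2,1) + sin(4t)·(-3,-1)), X_2 = e^(-4t)(sin(4t)·(2,1) - cos(4t)·(-3,-1)).
General solution: K_1X_1 + K_2X_2.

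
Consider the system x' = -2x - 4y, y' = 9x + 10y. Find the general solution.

Coefficient matrix A = [[-2, -4], [9, 10]].
Characteristic polynomial det(A - λI) = λ^2 - 8λ + 16 = 0.
Single eigenvalue λ = 4 with algebraic multiplicity 2.
Eigenvector v = (-2,3); generalized eigenvector w with (A-λI)w=v is (1,-1).
General solution: e^(4t)[c_1·v + c_2·(t·v + w)].

x(t) = -2c_1e^(4t) - 2c_2te^(4t) + c_2e^(4t), y(t) = 3c_1e^(4t) + 3c_2te^(4t) - c_2e^(4t)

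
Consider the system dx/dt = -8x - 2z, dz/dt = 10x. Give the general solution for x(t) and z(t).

x(t) = C_1e^(-4t)cos(2t) + C_2e^(-4t)sin(2t), z(t) = C_1e^(-4t)sin(2t) - 2C_1e^(-4t)cos(2t) - 2C_2e^(-4t)sin(2t) - C_2e^(-4t)cos(2t)

Coefficient matrix A = [[-8, -2], [10, 0]].
Characteristic polynomial det(A - λI) = λ^2 + 8λ + 20 = 0.
Eigenvalues λ = -4 ± 2i (complex conjugate pair).
For λ=-4+2i: an eigenvector is (1,-2) - i(0,1) = (1, -2 - i).
A real fundamental pair from Re and Im of e^((-4+2i)t)v: X_1 = e^(-4t)(cos(2t)·(1,-2) + sin(2t)·(0,1)), X_2 = e^(-4t)(sin(2t)·(1,-2) - cos(2t)·(0,1)).
General solution: C_1X_1 + C_2X_2.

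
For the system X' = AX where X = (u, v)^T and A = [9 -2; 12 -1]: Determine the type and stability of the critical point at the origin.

A = [[9,-2],[12,-1]]; det(A-λI) = λ^2 - 8λ + 15.
λ = 3, 5: both positive.

unstable node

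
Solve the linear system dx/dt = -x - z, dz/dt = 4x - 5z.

Coefficient matrix A = [[-1, -1], [4, -5]].
Characteristic polynomial det(A - λI) = λ^2 + 6λ + 9 = 0.
Single eigenvalue λ = -3 with algebraic multiplicity 2.
Eigenvector v = (-1,-2); generalized eigenvector w with (A-λI)w=v is (-1,-1).
General solution: e^(-3t)[c_1·v + c_2·(t·v + w)].

x(t) = -c_1e^(-3t) - c_2te^(-3t) - c_2e^(-3t), z(t) = -2c_1e^(-3t) - 2c_2te^(-3t) - c_2e^(-3t)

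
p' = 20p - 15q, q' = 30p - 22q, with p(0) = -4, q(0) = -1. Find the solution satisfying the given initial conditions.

Coefficient matrix A = [[20, -15], [30, -22]].
Characteristic polynomial det(A - λI) = λ^2 + 2λ + 10 = 0.
Eigenvalues λ = -1 ± 3i (complex conjugate pair).
For λ=-1+3i: an eigenvector is (2,3) - i(-1,-1) = (2 + i, 3 + i).
A real fundamental pair from Re and Im of e^((-1+3i)t)v: X_1 = e^(-t)(cos(3t)·(2,3) + sin(3t)·(-1,-1)), X_2 = e^(-t)(sin(3t)·(2,3) - cos(3t)·(-1,-1)).
General solution: c_1X_1 + c_2X_2.
Applying p(0)=-4, q(0)=-1 gives c_1=3, c_2=-10.

p(t) = -23e^(-t)sin(3t) - 4e^(-t)cos(3t), q(t) = -33e^(-t)sin(3t) - e^(-t)cos(3t)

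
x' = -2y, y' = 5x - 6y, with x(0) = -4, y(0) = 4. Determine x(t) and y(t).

x(t) = -20e^(-3t)sin(t) - 4e^(-3t)cos(t), y(t) = -32e^(-3t)sin(t) + 4e^(-3t)cos(t)

Coefficient matrix A = [[0, -2], [5, -6]].
Characteristic polynomial det(A - λI) = λ^2 + 6λ + 10 = 0.
Eigenvalues λ = -3 ± i (complex conjugate pair).
For λ=-3+i: an eigenvector is (1,1) - i(1,2) = (1 - i, 1 - 2i).
A real fundamental pair from Re and Im of e^((-3+i)t)v: X_1 = e^(-3t)(cos(t)·(1,1) + sin(t)·(1,2)), X_2 = e^(-3t)(sin(t)·(1,1) - cos(t)·(1,2)).
General solution: C_1X_1 + C_2X_2.
Applying x(0)=-4, y(0)=4 gives C_1=-12, C_2=-8.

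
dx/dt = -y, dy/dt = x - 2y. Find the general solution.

x(t) = c_1e^(-t) + c_2te^(-t) + 3c_2e^(-t), y(t) = c_1e^(-t) + c_2te^(-t) + 2c_2e^(-t)

Coefficient matrix A = [[0, -1], [1, -2]].
Characteristic polynomial det(A - λI) = λ^2 + 2λ + 1 = 0.
Single eigenvalue λ = -1 with algebraic multiplicity 2.
Eigenvector v = (1,1); generalized eigenvector w with (A-λI)w=v is (3,2).
General solution: e^(-t)[c_1·v + c_2·(t·v + w)].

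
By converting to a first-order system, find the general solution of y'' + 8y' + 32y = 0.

Let x_1 = y, x_2 = y'. Then x_1' = x_2 and x_2' = -32x_1 - 8x_2.
A = [[0,1],[-32,-8]]; det(A-λI) = λ^2 + 8λ + 32.
Eigenvalues λ = -4 ± 4i.

y(t) = C_1e^(-4t)cos(4t) + C_2e^(-4t)sin(4t)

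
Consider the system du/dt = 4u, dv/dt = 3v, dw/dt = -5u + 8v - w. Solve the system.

u(t) = C_1e^(4t), v(t) = C_2e^(3t), w(t) = -C_1e^(4t) + 2C_2e^(3t) + C_3e^(-t)

Coefficient matrix A = [[4, 0, 0], [0, 3, 0], [-5, 8, -1]].
det(A - λI) = 0 gives eigenvalues λ = 4, 3, -1.
For λ=4: eigenvector (1,0,-1).
For λ=3: eigenvector (0,1,2).
For λ=-1: eigenvector (0,0,1).
General solution: C_1e^(4t)(1,0,-1) + C_2e^(3t)(0,1,2) + C_3e^(-t)(0,0,1).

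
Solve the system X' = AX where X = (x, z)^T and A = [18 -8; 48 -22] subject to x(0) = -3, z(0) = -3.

x(t) = -6e^(2t) + 3e^(-6t), z(t) = -12e^(2t) + 9e^(-6t)

Coefficient matrix A = [[18, -8], [48, -22]].
Characteristic polynomial det(A - λI) = λ^2 + 4λ - 12 = 0.
Eigenvalues λ = 2, -6.
For λ=2: (A-λI) row 1 is [16, -8], so an eigenvector is (-1, -2).
For λ=-6: (A-λI) row 1 is [24, -8], so an eigenvector is (1, 3).
General solution: C_1e^(2t)(-1,-2) + C_2e^(-6t)(1,3).
Applying x(0)=-3, z(0)=-3 gives C_1=6, C_2=3.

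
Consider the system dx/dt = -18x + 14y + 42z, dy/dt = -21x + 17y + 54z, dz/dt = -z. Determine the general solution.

Coefficient matrix A = [[-18, 14, 42], [-21, 17, 54], [0, 0, -1]].
det(A - λI) = 0 gives eigenvalues λ = -4, 3, -1.
For λ=-4: eigenvector (1,1,0).
For λ=3: eigenvector (2,3,0).
For λ=-1: eigenvector (0,-3,1).
General solution: C_1e^(-4t)(1,1,0) + C_2e^(3t)(2,3,0) + C_3e^(-t)(0,-3,1).

x(t) = C_1e^(-4t) + 2C_2e^(3t), y(t) = C_1e^(-4t) + 3C_2e^(3t) - 3C_3e^(-t), z(t) = C_3e^(-t)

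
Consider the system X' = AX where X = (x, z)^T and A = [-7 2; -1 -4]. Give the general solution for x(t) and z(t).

x(t) = -2K_1e^(-6t) - K_2e^(-5t), z(t) = -K_1e^(-6t) - K_2e^(-5t)

Coefficient matrix A = [[-7, 2], [-1, -4]].
Characteristic polynomial det(A - λI) = λ^2 + 11λ + 30 = 0.
Eigenvalues λ = -6, -5.
For λ=-6: (A-λI) row 1 is [-1, 2], so an eigenvector is (-2, -1).
For λ=-5: (A-λI) row 1 is [-2, 2], so an eigenvector is (-1, -1).
General solution: K_1e^(-6t)(-2,-1) + K_2e^(-5t)(-1,-1).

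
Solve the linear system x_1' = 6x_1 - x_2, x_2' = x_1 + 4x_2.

Coefficient matrix A = [[6, -1], [1, 4]].
Characteristic polynomial det(A - λI) = λ^2 - 10λ + 25 = 0.
Single eigenvalue λ = 5 with algebraic multiplicity 2.
Eigenvector v = (1,1); generalized eigenvector w with (A-λI)w=v is (-2,-3).
General solution: e^(5t)[C_1·v + C_2·(t·v + w)].

x_1(t) = C_1e^(5t) + C_2te^(5t) - 2C_2e^(5t), x_2(t) = C_1e^(5t) + C_2te^(5t) - 3C_2e^(5t)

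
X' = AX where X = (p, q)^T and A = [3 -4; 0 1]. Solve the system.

p(t) = -2C_1e^(t) + C_2e^(3t), q(t) = -C_1e^(t)

Coefficient matrix A = [[3, -4], [0, 1]].
Characteristic polynomial det(A - λI) = λ^2 - 4λ + 3 = 0.
Eigenvalues λ = 1, 3.
For λ=1: (A-λI) row 1 is [2, -4], so an eigenvector is (-2, -1).
For λ=3: (A-λI) row 1 is [0, -4], so an eigenvector is (1, 0).
General solution: C_1e^(t)(-2,-1) + C_2e^(3t)(1,0).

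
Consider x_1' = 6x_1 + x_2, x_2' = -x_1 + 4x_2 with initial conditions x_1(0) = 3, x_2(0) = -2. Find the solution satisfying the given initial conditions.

x_1(t) = te^(5t) + 3e^(5t), x_2(t) = -te^(5t) - 2e^(5t)

Coefficient matrix A = [[6, 1], [-1, 4]].
Characteristic polynomial det(A - λI) = λ^2 - 10λ + 25 = 0.
Single eigenvalue λ = 5 with algebraic multiplicity 2.
Eigenvector v = (-1,1); generalized eigenvector w with (A-λI)w=v is (0,-1).
General solution: e^(5t)[C_1·v + C_2·(t·v + w)].
Applying x_1(0)=3, x_2(0)=-2 gives C_1=-3, C_2=-1.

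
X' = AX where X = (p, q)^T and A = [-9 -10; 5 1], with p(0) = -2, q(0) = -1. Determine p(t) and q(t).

Coefficient matrix A = [[-9, -10], [5, 1]].
Characteristic polynomial det(A - λI) = λ^2 + 8λ + 41 = 0.
Eigenvalues λ = -4 ± 5i (complex conjugate pair).
For λ=-4+5i: an eigenvector is (-1,1) - i(-1,0) = (-1 + i, 1).
A real fundamental pair from Re and Im of e^((-4+5i)t)v: X_1 = e^(-4t)(cos(5t)·(-1,1) + sin(5t)·(-1,0)), X_2 = e^(-4t)(sin(5t)·(-1,1) - cos(5t)·(-1,0)).
General solution: C_1X_1 + C_2X_2.
Applying p(0)=-2, q(0)=-1 gives C_1=-1, C_2=-3.

p(t) = 4e^(-4t)sin(5t) - 2e^(-4t)cos(5t), q(t) = -3e^(-4t)sin(5t) - e^(-4t)cos(5t)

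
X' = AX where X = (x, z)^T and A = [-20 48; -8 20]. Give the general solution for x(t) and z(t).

Coefficient matrix A = [[-20, 48], [-8, 20]].
Characteristic polynomial det(A - λI) = λ^2 - 16 = 0.
Eigenvalues λ = 4, -4.
For λ=4: (A-λI) row 1 is [-24, 48], so an eigenvector is (2, 1).
For λ=-4: (A-λI) row 1 is [-16, 48], so an eigenvector is (3, 1).
General solution: C_1e^(4t)(2,1) + C_2e^(-4t)(3,1).

x(t) = 2C_1e^(4t) + 3C_2e^(-4t), z(t) = C_1e^(4t) + C_2e^(-4t)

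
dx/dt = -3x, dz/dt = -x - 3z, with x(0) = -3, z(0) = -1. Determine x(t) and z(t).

x(t) = -3e^(-3t), z(t) = 3te^(-3t) - e^(-3t)

Coefficient matrix A = [[-3, 0], [-1, -3]].
Characteristic polynomial det(A - λI) = λ^2 + 6λ + 9 = 0.
Single eigenvalue λ = -3 with algebraic multiplicity 2.
Eigenvector v = (0,-1); generalized eigenvector w with (A-λI)w=v is (1,0).
General solution: e^(-3t)[K_1·v + K_2·(t·v + w)].
Applying x(0)=-3, z(0)=-1 gives K_1=1, K_2=-3.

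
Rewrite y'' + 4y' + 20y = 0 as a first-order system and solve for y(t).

y(t) = K_1e^(-2t)cos(4t) + K_2e^(-2t)sin(4t)

Let x_1 = y, x_2 = y'. Then x_1' = x_2 and x_2' = -20x_1 - 4x_2.
A = [[0,1],[-20,-4]]; det(A-λI) = λ^2 + 4λ + 20.
Eigenvalues λ = -2 ± 4i.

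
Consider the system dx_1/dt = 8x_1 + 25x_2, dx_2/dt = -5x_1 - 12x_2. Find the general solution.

Coefficient matrix A = [[8, 25], [-5, -12]].
Characteristic polynomial det(A - λI) = λ^2 + 4λ + 29 = 0.
Eigenvalues λ = -2 ± 5i (complex conjugate pair).
For λ=-2+5i: an eigenvector is (-1,0) - i(-2,1) = (-1 + 2i, 0 - i).
A real fundamental pair from Re and Im of e^((-2+5i)t)v: X_1 = e^(-2t)(cos(5t)·(-1,0) + sin(5t)·(-2,1)), X_2 = e^(-2t)(sin(5t)·(-1,0) - cos(5t)·(-2,1)).
General solution: K_1X_1 + K_2X_2.

x_1(t) = -2K_1e^(-2t)sin(5t) - K_1e^(-2t)cos(5t) - K_2e^(-2t)sin(5t) + 2K_2e^(-2t)cos(5t), x_2(t) = K_1e^(-2t)sin(5t) - K_2e^(-2t)cos(5t)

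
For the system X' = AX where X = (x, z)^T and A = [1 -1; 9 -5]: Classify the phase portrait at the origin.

stable improper node

A = [[1,-1],[9,-5]]; det(A-λI) = λ^2 + 4λ + 4.
repeated λ = -2 with a single eigenvector.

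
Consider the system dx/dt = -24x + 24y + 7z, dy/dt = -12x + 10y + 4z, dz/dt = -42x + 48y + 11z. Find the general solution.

Coefficient matrix A = [[-24, 24, 7], [-12, 10, 4], [-42, 48, 11]].
det(A - λI) = 0 gives eigenvalues λ = -2, 2, -3.
For λ=-2: eigenvector (3,1,6).
For λ=2: eigenvector (2,1,4).
For λ=-3: eigenvector (1,0,3).
General solution: C_1e^(-2t)(3,1,6) + C_2e^(2t)(2,1,4) + C_3e^(-3t)(1,0,3).

x(t) = 3C_1e^(-2t) + 2C_2e^(2t) + C_3e^(-3t), y(t) = C_1e^(-2t) + C_2e^(2t), z(t) = 6C_1e^(-2t) + 4C_2e^(2t) + 3C_3e^(-3t)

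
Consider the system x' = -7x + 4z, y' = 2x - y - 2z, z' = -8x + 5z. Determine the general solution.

Coefficient matrix A = [[-7, 0, 4], [2, -1, -2], [-8, 0, 5]].
det(A - λI) = 0 gives eigenvalues λ = -1, -3, 1.
For λ=-1: eigenvector (0,1,0).
For λ=-3: eigenvector (1,0,1).
For λ=1: eigenvector (1,-1,2).
General solution: K_1e^(-t)(0,1,0) + K_2e^(-3t)(1,0,1) + K_3e^(t)(1,-1,2).

x(t) = K_2e^(-3t) + K_3e^(t), y(t) = K_1e^(-t) - K_3e^(t), z(t) = K_2e^(-3t) + 2K_3e^(t)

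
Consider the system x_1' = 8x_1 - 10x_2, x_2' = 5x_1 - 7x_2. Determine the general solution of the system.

Coefficient matrix A = [[8, -10], [5, -7]].
Characteristic polynomial det(A - λI) = λ^2 - λ - 6 = 0.
Eigenvalues λ = -2, 3.
For λ=-2: (A-λI) row 1 is [10, -10], so an eigenvector is (1, 1).
For λ=3: (A-λI) row 1 is [5, -10], so an eigenvector is (2, 1).
General solution: K_1e^(-2t)(1,1) + K_2e^(3t)(2,1).

x_1(t) = K_1e^(-2t) + 2K_2e^(3t), x_2(t) = K_1e^(-2t) + K_2e^(3t)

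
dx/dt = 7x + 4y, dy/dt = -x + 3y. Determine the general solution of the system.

Coefficient matrix A = [[7, 4], [-1, 3]].
Characteristic polynomial det(A - λI) = λ^2 - 10λ + 25 = 0.
Single eigenvalue λ = 5 with algebraic multiplicity 2.
Eigenvector v = (2,-1); generalized eigenvector w with (A-λI)w=v is (-3,2).
General solution: e^(5t)[C_1·v + C_2·(t·v + w)].

x(t) = 2C_1e^(5t) + 2C_2te^(5t) - 3C_2e^(5t), y(t) = -C_1e^(5t) - C_2te^(5t) + 2C_2e^(5t)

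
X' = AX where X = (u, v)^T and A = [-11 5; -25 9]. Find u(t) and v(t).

u(t) = -C_1e^(-t)cos(5t) - C_2e^(-t)sin(5t), v(t) = C_1e^(-t)sin(5t) - 2C_1e^(-t)cos(5t) - 2C_2e^(-t)sin(5t) - C_2e^(-t)cos(5t)

Coefficient matrix A = [[-11, 5], [-25, 9]].
Characteristic polynomial det(A - λI) = λ^2 + 2λ + 26 = 0.
Eigenvalues λ = -1 ± 5i (complex conjugate pair).
For λ=-1+5i: an eigenvector is (-1,-2) - i(0,1) = (-1, -2 - i).
A real fundamental pair from Re and Im of e^((-1+5i)t)v: X_1 = e^(-t)(cos(5t)·(-1,-2) + sin(5t)·(0,1)), X_2 = e^(-t)(sin(5t)·(-1,-2) - cos(5t)·(0,1)).
General solution: C_1X_1 + C_2X_2.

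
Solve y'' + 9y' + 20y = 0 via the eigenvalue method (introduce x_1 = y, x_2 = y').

y(t) = c_1e^(-5t) + c_2e^(-4t)

Let x_1 = y, x_2 = y'. Then x_1' = x_2 and x_2' = -20x_1 - 9x_2.
A = [[0,1],[-20,-9]]; det(A-λI) = λ^2 + 9λ + 20.
Eigenvalues λ = -5, -4 with eigenvectors (1,-5), (1,-4).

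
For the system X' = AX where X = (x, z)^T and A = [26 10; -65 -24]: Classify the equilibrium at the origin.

unstable spiral

A = [[26,10],[-65,-24]]; det(A-λI) = λ^2 - 2λ + 26.
λ = 1 ± 5i: positive real part.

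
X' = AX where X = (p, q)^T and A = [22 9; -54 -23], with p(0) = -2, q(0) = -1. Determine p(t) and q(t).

p(t) = -7e^(4t) + 5e^(-5t), q(t) = 14e^(4t) - 15e^(-5t)

Coefficient matrix A = [[22, 9], [-54, -23]].
Characteristic polynomial det(A - λI) = λ^2 + λ - 20 = 0.
Eigenvalues λ = 4, -5.
For λ=4: (A-λI) row 1 is [18, 9], so an eigenvector is (-1, 2).
For λ=-5: (A-λI) row 1 is [27, 9], so an eigenvector is (1, -3).
General solution: K_1e^(4t)(-1,2) + K_2e^(-5t)(1,-3).
Applying p(0)=-2, q(0)=-1 gives K_1=7, K_2=5.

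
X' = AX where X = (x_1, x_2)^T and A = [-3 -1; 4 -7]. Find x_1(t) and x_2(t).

Coefficient matrix A = [[-3, -1], [4, -7]].
Characteristic polynomial det(A - λI) = λ^2 + 10λ + 25 = 0.
Single eigenvalue λ = -5 with algebraic multiplicity 2.
Eigenvector v = (1,2); generalized eigenvector w with (A-λI)w=v is (-1,-3).
General solution: e^(-5t)[c_1·v + c_2·(t·v + w)].

x_1(t) = c_1e^(-5t) + c_2te^(-5t) - c_2e^(-5t), x_2(t) = 2c_1e^(-5t) + 2c_2te^(-5t) - 3c_2e^(-5t)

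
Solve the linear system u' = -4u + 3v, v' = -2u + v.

Coefficient matrix A = [[-4, 3], [-2, 1]].
Characteristic polynomial det(A - λI) = λ^2 + 3λ + 2 = 0.
Eigenvalues λ = -2, -1.
For λ=-2: (A-λI) row 1 is [-2, 3], so an eigenvector is (3, 2).
For λ=-1: (A-λI) row 1 is [-3, 3], so an eigenvector is (1, 1).
General solution: K_1e^(-2t)(3,2) + K_2e^(-t)(1,1).

u(t) = 3K_1e^(-2t) + K_2e^(-t), v(t) = 2K_1e^(-2t) + K_2e^(-t)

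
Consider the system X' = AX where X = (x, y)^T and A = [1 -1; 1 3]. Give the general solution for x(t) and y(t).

x(t) = -C_1e^(2t) - C_2te^(2t) - 2C_2e^(2t), y(t) = C_1e^(2t) + C_2te^(2t) + 3C_2e^(2t)

Coefficient matrix A = [[1, -1], [1, 3]].
Characteristic polynomial det(A - λI) = λ^2 - 4λ + 4 = 0.
Single eigenvalue λ = 2 with algebraic multiplicity 2.
Eigenvector v = (-1,1); generalized eigenvector w with (A-λI)w=v is (-2,3).
General solution: e^(2t)[C_1·v + C_2·(t·v + w)].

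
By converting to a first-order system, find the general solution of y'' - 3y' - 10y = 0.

y(t) = c_1e^(5t) + c_2e^(-2t)

Let x_1 = y, x_2 = y'. Then x_1' = x_2 and x_2' = 10x_1 + 3x_2.
A = [[0,1],[10,3]]; det(A-λI) = λ^2 - 3λ - 10.
Eigenvalues λ = 5, -2 with eigenvectors (1,5), (1,-2).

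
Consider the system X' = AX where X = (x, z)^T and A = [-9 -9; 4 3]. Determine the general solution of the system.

x(t) = -3K_1e^(-3t) - 3K_2te^(-3t) - K_2e^(-3t), z(t) = 2K_1e^(-3t) + 2K_2te^(-3t) + K_2e^(-3t)

Coefficient matrix A = [[-9, -9], [4, 3]].
Characteristic polynomial det(A - λI) = λ^2 + 6λ + 9 = 0.
Single eigenvalue λ = -3 with algebraic multiplicity 2.
Eigenvector v = (-3,2); generalized eigenvector w with (A-λI)w=v is (-1,1).
General solution: e^(-3t)[K_1·v + K_2·(t·v + w)].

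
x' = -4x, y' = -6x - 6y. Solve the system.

Coefficient matrix A = [[-4, 0], [-6, -6]].
Characteristic polynomial det(A - λI) = λ^2 + 10λ + 24 = 0.
Eigenvalues λ = -4, -6.
For λ=-4: (A-λI) row 2 is [-6, -2], so an eigenvector is (-1, 3).
For λ=-6: (A-λI) row 1 is [2, 0], so an eigenvector is (0, -1).
General solution: C_1e^(-4t)(-1,3) + C_2e^(-6t)(0,-1).

x(t) = -C_1e^(-4t), y(t) = 3C_1e^(-4t) - C_2e^(-6t)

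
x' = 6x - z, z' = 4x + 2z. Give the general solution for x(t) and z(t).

Coefficient matrix A = [[6, -1], [4, 2]].
Characteristic polynomial det(A - λI) = λ^2 - 8λ + 16 = 0.
Single eigenvalue λ = 4 with algebraic multiplicity 2.
Eigenvector v = (1,2); generalized eigenvector w with (A-λI)w=v is (-1,-3).
General solution: e^(4t)[K_1·v + K_2·(t·v + w)].

x(t) = K_1e^(4t) + K_2te^(4t) - K_2e^(4t), z(t) = 2K_1e^(4t) + 2K_2te^(4t) - 3K_2e^(4t)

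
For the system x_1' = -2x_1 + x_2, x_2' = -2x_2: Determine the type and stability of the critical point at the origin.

A = [[-2,1],[0,-2]]; det(A-λI) = λ^2 + 4λ + 4.
repeated λ = -2 with a single eigenvector.

stable improper node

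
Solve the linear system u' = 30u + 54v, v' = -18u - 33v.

Coefficient matrix A = [[30, 54], [-18, -33]].
Characteristic polynomial det(A - λI) = λ^2 + 3λ - 18 = 0.
Eigenvalues λ = 3, -6.
For λ=3: (A-λI) row 1 is [27, 54], so an eigenvector is (-2, 1).
For λ=-6: (A-λI) row 1 is [36, 54], so an eigenvector is (3, -2).
General solution: K_1e^(3t)(-2,1) + K_2e^(-6t)(3,-2).

u(t) = -2K_1e^(3t) + 3K_2e^(-6t), v(t) = K_1e^(3t) - 2K_2e^(-6t)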